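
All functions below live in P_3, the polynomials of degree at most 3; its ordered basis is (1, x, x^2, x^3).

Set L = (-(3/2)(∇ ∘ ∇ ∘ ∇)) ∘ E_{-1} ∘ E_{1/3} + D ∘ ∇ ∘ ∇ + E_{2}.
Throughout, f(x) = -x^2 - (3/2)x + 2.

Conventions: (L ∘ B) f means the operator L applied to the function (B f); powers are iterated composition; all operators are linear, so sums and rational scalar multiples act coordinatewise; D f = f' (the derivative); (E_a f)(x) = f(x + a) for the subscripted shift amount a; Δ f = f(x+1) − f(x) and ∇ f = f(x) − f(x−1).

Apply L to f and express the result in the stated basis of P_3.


E_{1/3} f = -x^2 - (13/6)x + 25/18
E_{-1} E_{1/3} f = -x^2 - (1/6)x + 23/9
∇ E_{-1} E_{1/3} f = -2x + 5/6
∇ ∇ E_{-1} E_{1/3} f = -2
∇ ∇ ∇ E_{-1} E_{1/3} f = 0
(-(3/2)(∇ ∘ ∇ ∘ ∇)) E_{-1} E_{1/3} f = 0
∇ f = -2x - 1/2
∇ ∇ f = -2
D ∇ ∇ f = 0
E_{2} f = -x^2 - (11/2)x - 5
((-(3/2)(∇ ∘ ∇ ∘ ∇)) ∘ E_{-1} ∘ E_{1/3} + D ∘ ∇ ∘ ∇ + E_{2}) f = -x^2 - (11/2)x - 5

g(x) = -x^2 - (11/2)x - 5


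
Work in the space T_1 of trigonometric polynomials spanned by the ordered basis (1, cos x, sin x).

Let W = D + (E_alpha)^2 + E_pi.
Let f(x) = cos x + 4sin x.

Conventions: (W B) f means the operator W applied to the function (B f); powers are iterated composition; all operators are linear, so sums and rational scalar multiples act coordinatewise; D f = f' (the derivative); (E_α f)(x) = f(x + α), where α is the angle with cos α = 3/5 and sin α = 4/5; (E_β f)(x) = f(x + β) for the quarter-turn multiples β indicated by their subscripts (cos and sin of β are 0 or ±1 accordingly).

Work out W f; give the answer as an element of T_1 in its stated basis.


g(x) = (164/25)cos x - (177/25)sin x

D f = 4cos x - sin x
E_alpha f = (19/5)cos x + (8/5)sin x
E_alpha E_alpha f = (89/25)cos x - (52/25)sin x
E_pi f = -cos x - 4sin x
(D + (E_alpha)^2 + E_pi) f = (164/25)cos x - (177/25)sin x


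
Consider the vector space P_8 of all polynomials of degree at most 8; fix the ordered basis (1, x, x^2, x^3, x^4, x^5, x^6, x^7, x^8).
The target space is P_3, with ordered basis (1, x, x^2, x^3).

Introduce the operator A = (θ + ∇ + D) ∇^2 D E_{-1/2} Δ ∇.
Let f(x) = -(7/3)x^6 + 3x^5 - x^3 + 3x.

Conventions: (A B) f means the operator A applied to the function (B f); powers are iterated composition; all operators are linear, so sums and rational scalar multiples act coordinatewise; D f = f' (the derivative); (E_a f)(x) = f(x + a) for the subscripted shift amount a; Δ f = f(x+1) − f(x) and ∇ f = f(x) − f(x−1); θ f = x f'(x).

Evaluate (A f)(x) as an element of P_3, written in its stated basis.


∇ f = -14x^5 + 50x^4 - (230/3)x^3 + 62x^2 - 26x + 22/3
Δ ∇ f = -70x^4 + 60x^3 - 70x^2 + 24x - 14/3
E_{-1/2} Δ ∇ f = -70x^4 + 200x^3 - 265x^2 + 174x - 1105/24
D E_{-1/2} Δ ∇ f = -280x^3 + 600x^2 - 530x + 174
∇ (D E_{-1/2} Δ) ∇ f = -840x^2 + 2040x - 1410
∇ ∇ (D E_{-1/2} Δ) ∇ f = -1680x + 2880
θ ∇^2 (D E_{-1/2} Δ) ∇ f = -1680x
∇ ∇^2 (D E_{-1/2} Δ) ∇ f = -1680
D ∇^2 (D E_{-1/2} Δ) ∇ f = -1680
(θ + ∇ + D) ∇^2 (D E_{-1/2} Δ) ∇ f = -1680x - 3360

the image equals g(x) = -1680x - 3360


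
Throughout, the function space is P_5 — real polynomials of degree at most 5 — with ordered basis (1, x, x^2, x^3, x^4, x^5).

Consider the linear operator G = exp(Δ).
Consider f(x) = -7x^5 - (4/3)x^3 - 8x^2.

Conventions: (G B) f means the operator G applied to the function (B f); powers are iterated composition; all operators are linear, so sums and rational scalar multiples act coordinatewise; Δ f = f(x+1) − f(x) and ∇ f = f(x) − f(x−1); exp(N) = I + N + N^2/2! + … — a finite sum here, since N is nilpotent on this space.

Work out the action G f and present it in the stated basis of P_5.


the image equals g(x) = -7x^5 - 35x^4 - (424/3)x^3 - 362x^2 - 549x - 1160/3

order-1 term: -35x^4 - 70x^3 - 74x^2 - 55x - 49/3
order-2 term: -70x^3 - 210x^2 - 249x - 117
order-3 term: -70x^2 - 210x - 529/3
order-4 term: -35x - 70
order-5 term: -7
the series for exp(Δ) f terminates at order 5
exp(Δ) f = -7x^5 - 35x^4 - (424/3)x^3 - 362x^2 - 549x - 1160/3


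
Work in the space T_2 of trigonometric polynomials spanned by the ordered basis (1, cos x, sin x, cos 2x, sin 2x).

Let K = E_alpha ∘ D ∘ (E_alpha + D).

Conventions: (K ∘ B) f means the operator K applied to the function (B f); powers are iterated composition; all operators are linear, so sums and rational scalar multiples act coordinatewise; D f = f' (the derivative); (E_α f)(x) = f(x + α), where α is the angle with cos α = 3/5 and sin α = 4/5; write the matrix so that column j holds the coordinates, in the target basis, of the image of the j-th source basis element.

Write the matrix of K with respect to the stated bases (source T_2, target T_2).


the matrix is [[0, 0, 0, 0, 0]; [0, -39/25, -27/25, 0, 0]; [0, 27/25, -39/25, 0, 0]; [0, 0, 0, 1372/625, -3454/625]; [0, 0, 0, 3454/625, 1372/625]] (rows listed top to bottom)

image of 1: 0
image of cos x: -(39/25)cos x + (27/25)sin x
image of sin x: -(27/25)cos x - (39/25)sin x
image of cos 2x: (1372/625)cos 2x + (3454/625)sin 2x
image of sin 2x: -(3454/625)cos 2x + (1372/625)sin 2x
each image's coordinates form column j of the matrix


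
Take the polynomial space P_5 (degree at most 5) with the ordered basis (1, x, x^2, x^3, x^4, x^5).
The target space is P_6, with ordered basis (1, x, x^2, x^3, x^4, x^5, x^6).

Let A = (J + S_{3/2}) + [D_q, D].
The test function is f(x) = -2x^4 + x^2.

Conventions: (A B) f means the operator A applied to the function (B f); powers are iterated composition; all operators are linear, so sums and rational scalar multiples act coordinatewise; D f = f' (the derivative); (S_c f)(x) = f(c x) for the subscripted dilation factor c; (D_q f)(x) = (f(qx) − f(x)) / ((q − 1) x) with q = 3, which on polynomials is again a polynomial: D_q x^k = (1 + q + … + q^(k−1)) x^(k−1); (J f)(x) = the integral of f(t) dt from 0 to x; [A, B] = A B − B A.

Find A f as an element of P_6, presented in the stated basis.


the image equals g(x) = -(2/5)x^5 - (81/8)x^4 + (1/3)x^3 + (553/4)x^2 - 2

J f = -(2/5)x^5 + (1/3)x^3
S_{3/2} f = -(81/8)x^4 + (9/4)x^2
(J + S_{3/2}) f = -(2/5)x^5 - (81/8)x^4 + (1/3)x^3 + (9/4)x^2
D f = -8x^3 + 2x
D_q D f = -104x^2 + 2
D_q f = -80x^3 + 4x
D D_q f = -240x^2 + 4
[D_q, D] f = 136x^2 - 2
((J + S_{3/2}) + [D_q, D]) f = -(2/5)x^5 - (81/8)x^4 + (1/3)x^3 + (553/4)x^2 - 2


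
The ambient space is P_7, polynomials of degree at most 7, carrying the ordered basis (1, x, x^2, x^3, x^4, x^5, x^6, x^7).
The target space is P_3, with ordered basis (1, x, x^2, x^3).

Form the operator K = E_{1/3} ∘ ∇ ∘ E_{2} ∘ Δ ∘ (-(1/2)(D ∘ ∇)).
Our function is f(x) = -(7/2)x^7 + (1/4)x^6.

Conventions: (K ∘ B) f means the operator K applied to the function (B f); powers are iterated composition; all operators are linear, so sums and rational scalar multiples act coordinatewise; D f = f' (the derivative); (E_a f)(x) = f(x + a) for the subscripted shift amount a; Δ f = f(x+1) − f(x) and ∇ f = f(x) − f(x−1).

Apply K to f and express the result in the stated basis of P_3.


g(x) = 1470x^3 + 8040x^2 + 15760x + 196505/18

∇ f = -(49/2)x^6 + 75x^5 - (505/4)x^4 + (255/2)x^3 - (309/4)x^2 + 26x - 15/4
D ∇ f = -147x^5 + 375x^4 - 505x^3 + (765/2)x^2 - (309/2)x + 26
(-(1/2)(D ∘ ∇)) f = (147/2)x^5 - (375/2)x^4 + (505/2)x^3 - (765/4)x^2 + (309/4)x - 13
Δ (-(1/2)(D ∘ ∇)) f = (735/2)x^4 - 15x^3 + (735/2)x^2 - (15/2)x + 49/2
E_{2} Δ (-(1/2)(D ∘ ∇)) f = (735/2)x^4 + 2925x^3 + (18195/2)x^2 + (26085/2)x + 14479/2
∇ (E_{2} ∘ Δ) (-(1/2)(D ∘ ∇)) f = 1470x^3 + 6570x^2 + 10890x + 13005/2
E_{1/3} ∇ (E_{2} ∘ Δ) (-(1/2)(D ∘ ∇)) f = 1470x^3 + 8040x^2 + 15760x + 196505/18


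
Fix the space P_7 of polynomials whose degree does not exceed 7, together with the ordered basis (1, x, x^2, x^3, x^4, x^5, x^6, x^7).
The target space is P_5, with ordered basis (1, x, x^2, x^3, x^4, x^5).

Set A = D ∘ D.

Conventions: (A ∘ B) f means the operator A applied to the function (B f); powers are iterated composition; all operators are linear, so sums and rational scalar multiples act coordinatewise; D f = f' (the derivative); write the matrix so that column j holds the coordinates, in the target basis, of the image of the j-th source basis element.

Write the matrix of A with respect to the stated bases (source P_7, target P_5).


the matrix is [[0, 0, 2, 0, 0, 0, 0, 0]; [0, 0, 0, 6, 0, 0, 0, 0]; [0, 0, 0, 0, 12, 0, 0, 0]; [0, 0, 0, 0, 0, 20, 0, 0]; [0, 0, 0, 0, 0, 0, 30, 0]; [0, 0, 0, 0, 0, 0, 0, 42]] (rows listed top to bottom)

image of 1: 0
image of x: 0
image of x^2: 2
image of x^3: 6x
image of x^4: 12x^2
image of x^5: 20x^3
image of x^6: 30x^4
image of x^7: 42x^5
each image's coordinates form column j of the matrix


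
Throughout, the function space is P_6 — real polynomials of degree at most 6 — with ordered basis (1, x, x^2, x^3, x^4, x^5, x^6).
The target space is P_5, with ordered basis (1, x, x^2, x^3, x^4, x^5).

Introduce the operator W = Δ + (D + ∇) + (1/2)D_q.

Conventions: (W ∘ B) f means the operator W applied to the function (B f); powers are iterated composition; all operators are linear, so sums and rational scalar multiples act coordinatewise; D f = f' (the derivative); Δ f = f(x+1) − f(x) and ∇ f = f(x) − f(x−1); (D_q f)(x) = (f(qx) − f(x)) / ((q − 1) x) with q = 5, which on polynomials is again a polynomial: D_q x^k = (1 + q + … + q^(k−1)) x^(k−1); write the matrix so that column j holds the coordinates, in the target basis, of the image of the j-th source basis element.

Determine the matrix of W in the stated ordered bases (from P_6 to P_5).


image of 1: 0
image of x: 7/2
image of x^2: 9x
image of x^3: (49/2)x^2 + 2
image of x^4: 90x^3 + 8x
image of x^5: (811/2)x^4 + 20x^2 + 2
image of x^6: 1971x^5 + 40x^3 + 12x
each image's coordinates form column j of the matrix

the matrix is [[0, 7/2, 0, 2, 0, 2, 0]; [0, 0, 9, 0, 8, 0, 12]; [0, 0, 0, 49/2, 0, 20, 0]; [0, 0, 0, 0, 90, 0, 40]; [0, 0, 0, 0, 0, 811/2, 0]; [0, 0, 0, 0, 0, 0, 1971]] (rows listed top to bottom)


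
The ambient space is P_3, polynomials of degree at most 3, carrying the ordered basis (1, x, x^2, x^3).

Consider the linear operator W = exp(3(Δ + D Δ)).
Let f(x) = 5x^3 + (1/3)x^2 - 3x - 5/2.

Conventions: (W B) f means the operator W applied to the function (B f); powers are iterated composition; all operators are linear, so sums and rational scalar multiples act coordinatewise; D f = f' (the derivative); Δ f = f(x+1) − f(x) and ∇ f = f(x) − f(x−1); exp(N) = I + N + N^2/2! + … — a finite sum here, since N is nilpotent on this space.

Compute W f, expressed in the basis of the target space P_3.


order-1 term: 45x^2 + 137x + 54
order-2 term: 135x + 408
order-3 term: 135
the series for exp(3(Δ + D Δ)) f terminates at order 3
exp(3(Δ + D Δ)) f = 5x^3 + (136/3)x^2 + 269x + 1189/2

the result is g(x) = 5x^3 + (136/3)x^2 + 269x + 1189/2


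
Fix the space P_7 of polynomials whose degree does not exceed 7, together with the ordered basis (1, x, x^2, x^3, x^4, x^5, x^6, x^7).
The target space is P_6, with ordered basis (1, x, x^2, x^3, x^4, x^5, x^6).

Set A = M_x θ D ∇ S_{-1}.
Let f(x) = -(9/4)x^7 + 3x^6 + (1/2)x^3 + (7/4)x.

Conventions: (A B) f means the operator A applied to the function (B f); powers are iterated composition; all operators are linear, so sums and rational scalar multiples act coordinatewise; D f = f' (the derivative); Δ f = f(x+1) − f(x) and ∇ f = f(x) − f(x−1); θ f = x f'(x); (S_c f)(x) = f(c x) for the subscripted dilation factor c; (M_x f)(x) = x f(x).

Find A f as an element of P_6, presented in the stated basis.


g(x) = (945/2)x^6 - 585x^5 + 405x^4 - (225/2)x^3 + (3/2)x^2

S_{-1} f = (9/4)x^7 + 3x^6 - (1/2)x^3 - (7/4)x
∇ S_{-1} f = (63/4)x^6 - (117/4)x^5 + (135/4)x^4 - (75/4)x^3 + (3/4)x^2 + (15/4)x - 3
D ∇ S_{-1} f = (189/2)x^5 - (585/4)x^4 + 135x^3 - (225/4)x^2 + (3/2)x + 15/4
θ D ∇ S_{-1} f = (945/2)x^5 - 585x^4 + 405x^3 - (225/2)x^2 + (3/2)x
M_x θ D ∇ S_{-1} f = (945/2)x^6 - 585x^5 + 405x^4 - (225/2)x^3 + (3/2)x^2


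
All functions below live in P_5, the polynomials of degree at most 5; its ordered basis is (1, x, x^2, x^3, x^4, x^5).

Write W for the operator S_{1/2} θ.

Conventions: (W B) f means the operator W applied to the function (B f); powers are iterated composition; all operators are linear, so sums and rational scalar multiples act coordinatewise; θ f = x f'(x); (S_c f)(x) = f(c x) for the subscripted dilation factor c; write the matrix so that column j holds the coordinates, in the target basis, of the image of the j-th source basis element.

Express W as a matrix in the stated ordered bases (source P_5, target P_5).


image of 1: 0
image of x: (1/2)x
image of x^2: (1/2)x^2
image of x^3: (3/8)x^3
image of x^4: (1/4)x^4
image of x^5: (5/32)x^5
each image's coordinates form column j of the matrix

the matrix is [[0, 0, 0, 0, 0, 0]; [0, 1/2, 0, 0, 0, 0]; [0, 0, 1/2, 0, 0, 0]; [0, 0, 0, 3/8, 0, 0]; [0, 0, 0, 0, 1/4, 0]; [0, 0, 0, 0, 0, 5/32]] (rows listed top to bottom)


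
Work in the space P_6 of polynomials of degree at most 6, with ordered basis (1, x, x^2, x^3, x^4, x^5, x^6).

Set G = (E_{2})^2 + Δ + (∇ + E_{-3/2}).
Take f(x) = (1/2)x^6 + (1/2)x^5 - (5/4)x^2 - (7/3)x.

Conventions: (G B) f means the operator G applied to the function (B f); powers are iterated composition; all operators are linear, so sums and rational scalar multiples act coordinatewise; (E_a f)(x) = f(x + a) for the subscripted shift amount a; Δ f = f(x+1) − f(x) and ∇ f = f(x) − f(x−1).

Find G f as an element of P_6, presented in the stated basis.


g(x) = x^6 + (29/2)x^5 + (1185/8)x^4 + (1435/2)x^3 + (72595/32)x^2 + (88607/24)x + 323787/128

E_{2} f = (1/2)x^6 + (13/2)x^5 + 35x^4 + 100x^3 + (635/4)x^2 + (386/3)x + 115/3
E_{2} E_{2} f = (1/2)x^6 + (25/2)x^5 + 130x^4 + 720x^3 + (8955/4)x^2 + (11099/3)x + 7592/3
Δ f = 3x^5 + 10x^4 + 15x^3 + (25/2)x^2 + 3x - 31/12
∇ f = 3x^5 - 5x^4 + 5x^3 - (5/2)x^2 - 2x - 13/12
E_{-3/2} f = (1/2)x^6 - 4x^5 + (105/8)x^4 - (45/2)x^3 + (635/32)x^2 - (209/24)x + 331/128
(∇ + E_{-3/2}) f = (1/2)x^6 - x^5 + (65/8)x^4 - (35/2)x^3 + (555/32)x^2 - (257/24)x + 577/384
((E_{2})^2 + Δ + (∇ + E_{-3/2})) f = x^6 + (29/2)x^5 + (1185/8)x^4 + (1435/2)x^3 + (72595/32)x^2 + (88607/24)x + 323787/128


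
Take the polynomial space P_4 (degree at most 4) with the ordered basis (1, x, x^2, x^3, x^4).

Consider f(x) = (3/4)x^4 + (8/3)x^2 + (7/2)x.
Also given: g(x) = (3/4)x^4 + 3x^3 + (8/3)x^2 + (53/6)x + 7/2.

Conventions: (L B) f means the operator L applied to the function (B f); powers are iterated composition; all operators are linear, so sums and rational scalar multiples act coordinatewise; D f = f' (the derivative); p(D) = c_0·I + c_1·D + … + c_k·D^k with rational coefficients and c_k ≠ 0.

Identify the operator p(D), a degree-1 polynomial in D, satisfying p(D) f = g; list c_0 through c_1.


D^0 f = (3/4)x^4 + (8/3)x^2 + (7/2)x
D^1 f = 3x^3 + (16/3)x + 7/2
matching coefficients of g against c_0 f + c_1 Df + … from the top degree down determines the c_i
solution: c_0 = 1, c_1 = 1

c_0 = 1, c_1 = 1


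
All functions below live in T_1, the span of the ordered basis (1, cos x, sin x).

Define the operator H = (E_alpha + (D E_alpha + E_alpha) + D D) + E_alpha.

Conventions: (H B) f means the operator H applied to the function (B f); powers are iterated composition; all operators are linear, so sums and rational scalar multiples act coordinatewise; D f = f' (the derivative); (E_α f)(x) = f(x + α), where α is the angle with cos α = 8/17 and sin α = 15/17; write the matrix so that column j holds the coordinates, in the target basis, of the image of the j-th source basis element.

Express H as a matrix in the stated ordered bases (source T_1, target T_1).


image of 1: 3
image of cos x: -(8/17)cos x - (53/17)sin x
image of sin x: (53/17)cos x - (8/17)sin x
each image's coordinates form column j of the matrix

the matrix is [[3, 0, 0]; [0, -8/17, 53/17]; [0, -53/17, -8/17]] (rows listed top to bottom)


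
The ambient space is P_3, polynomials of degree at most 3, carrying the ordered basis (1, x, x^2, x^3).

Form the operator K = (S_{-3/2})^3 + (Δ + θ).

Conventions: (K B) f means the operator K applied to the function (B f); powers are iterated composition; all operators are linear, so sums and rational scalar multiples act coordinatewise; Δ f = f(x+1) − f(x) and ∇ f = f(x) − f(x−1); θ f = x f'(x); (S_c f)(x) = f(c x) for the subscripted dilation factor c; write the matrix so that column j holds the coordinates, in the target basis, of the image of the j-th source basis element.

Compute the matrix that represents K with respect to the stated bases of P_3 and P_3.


the matrix is [[1, 1, 1, 1]; [0, -19/8, 2, 3]; [0, 0, 857/64, 3]; [0, 0, 0, -18147/512]] (rows listed top to bottom)

image of 1: 1
image of x: -(19/8)x + 1
image of x^2: (857/64)x^2 + 2x + 1
image of x^3: -(18147/512)x^3 + 3x^2 + 3x + 1
each image's coordinates form column j of the matrix


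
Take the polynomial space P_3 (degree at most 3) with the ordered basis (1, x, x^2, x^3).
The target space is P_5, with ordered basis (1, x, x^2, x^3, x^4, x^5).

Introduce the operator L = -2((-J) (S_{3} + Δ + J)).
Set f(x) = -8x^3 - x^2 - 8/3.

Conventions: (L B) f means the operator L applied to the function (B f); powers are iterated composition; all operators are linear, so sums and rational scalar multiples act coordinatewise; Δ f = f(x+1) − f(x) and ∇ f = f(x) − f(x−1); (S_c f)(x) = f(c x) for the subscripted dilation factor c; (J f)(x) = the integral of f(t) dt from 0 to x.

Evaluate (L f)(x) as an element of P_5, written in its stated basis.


g(x) = -(4/5)x^5 - (649/6)x^4 - 22x^3 - (86/3)x^2 - (70/3)x

S_{3} f = -216x^3 - 9x^2 - 8/3
Δ f = -24x^2 - 26x - 9
J f = -2x^4 - (1/3)x^3 - (8/3)x
(S_{3} + Δ + J) f = -2x^4 - (649/3)x^3 - 33x^2 - (86/3)x - 35/3
J (S_{3} + Δ + J) f = -(2/5)x^5 - (649/12)x^4 - 11x^3 - (43/3)x^2 - (35/3)x
(-J) (S_{3} + Δ + J) f = (2/5)x^5 + (649/12)x^4 + 11x^3 + (43/3)x^2 + (35/3)x
(-2((-J) (S_{3} + Δ + J))) f = -(4/5)x^5 - (649/6)x^4 - 22x^3 - (86/3)x^2 - (70/3)x


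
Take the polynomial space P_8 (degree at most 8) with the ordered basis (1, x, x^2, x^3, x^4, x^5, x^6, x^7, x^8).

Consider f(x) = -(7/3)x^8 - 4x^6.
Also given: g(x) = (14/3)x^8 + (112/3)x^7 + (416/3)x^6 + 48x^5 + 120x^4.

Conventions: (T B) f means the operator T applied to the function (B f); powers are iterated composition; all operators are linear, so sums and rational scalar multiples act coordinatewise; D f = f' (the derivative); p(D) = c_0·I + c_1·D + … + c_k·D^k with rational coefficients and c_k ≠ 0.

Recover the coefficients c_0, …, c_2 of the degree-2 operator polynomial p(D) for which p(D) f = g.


D^0 f = -(7/3)x^8 - 4x^6
D^1 f = -(56/3)x^7 - 24x^5
D^2 f = -(392/3)x^6 - 120x^4
matching coefficients of g against c_0 f + c_1 Df + … from the top degree down determines the c_i
solution: c_0 = -2, c_1 = -2, c_2 = -1

p(D) = -2·I − 2·D − D^2, i.e. c_0 = -2, c_1 = -2, c_2 = -1


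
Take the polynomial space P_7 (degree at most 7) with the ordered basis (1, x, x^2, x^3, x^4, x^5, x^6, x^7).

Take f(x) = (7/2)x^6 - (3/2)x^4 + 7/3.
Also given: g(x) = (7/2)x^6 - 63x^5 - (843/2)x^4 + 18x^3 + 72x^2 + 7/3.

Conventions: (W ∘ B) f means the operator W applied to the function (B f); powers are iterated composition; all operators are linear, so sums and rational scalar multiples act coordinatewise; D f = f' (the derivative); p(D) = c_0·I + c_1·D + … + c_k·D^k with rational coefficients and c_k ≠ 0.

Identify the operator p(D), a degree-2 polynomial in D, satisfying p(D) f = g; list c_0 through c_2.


D^0 f = (7/2)x^6 - (3/2)x^4 + 7/3
D^1 f = 21x^5 - 6x^3
D^2 f = 105x^4 - 18x^2
matching coefficients of g against c_0 f + c_1 Df + … from the top degree down determines the c_i
solution: c_0 = 1, c_1 = -3, c_2 = -4

c_0 = 1, c_1 = -3, c_2 = -4


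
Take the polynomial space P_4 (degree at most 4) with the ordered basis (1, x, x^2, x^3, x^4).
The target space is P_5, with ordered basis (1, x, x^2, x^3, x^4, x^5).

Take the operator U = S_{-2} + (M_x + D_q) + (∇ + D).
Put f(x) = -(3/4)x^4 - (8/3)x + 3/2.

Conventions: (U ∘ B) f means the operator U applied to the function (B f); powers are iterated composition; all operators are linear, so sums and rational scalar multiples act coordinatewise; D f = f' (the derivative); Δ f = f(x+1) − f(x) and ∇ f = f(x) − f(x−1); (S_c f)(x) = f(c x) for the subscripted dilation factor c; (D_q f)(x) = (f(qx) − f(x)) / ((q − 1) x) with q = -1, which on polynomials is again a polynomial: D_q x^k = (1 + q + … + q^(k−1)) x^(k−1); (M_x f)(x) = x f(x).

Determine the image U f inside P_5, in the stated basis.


the result is g(x) = -(3/4)x^5 - 12x^4 - 6x^3 + (11/6)x^2 + (23/6)x - 23/4

S_{-2} f = -12x^4 + (16/3)x + 3/2
M_x f = -(3/4)x^5 - (8/3)x^2 + (3/2)x
D_q f = -8/3
(M_x + D_q) f = -(3/4)x^5 - (8/3)x^2 + (3/2)x - 8/3
∇ f = -3x^3 + (9/2)x^2 - 3x - 23/12
D f = -3x^3 - 8/3
(∇ + D) f = -6x^3 + (9/2)x^2 - 3x - 55/12
(S_{-2} + (M_x + D_q) + (∇ + D)) f = -(3/4)x^5 - 12x^4 - 6x^3 + (11/6)x^2 + (23/6)x - 23/4


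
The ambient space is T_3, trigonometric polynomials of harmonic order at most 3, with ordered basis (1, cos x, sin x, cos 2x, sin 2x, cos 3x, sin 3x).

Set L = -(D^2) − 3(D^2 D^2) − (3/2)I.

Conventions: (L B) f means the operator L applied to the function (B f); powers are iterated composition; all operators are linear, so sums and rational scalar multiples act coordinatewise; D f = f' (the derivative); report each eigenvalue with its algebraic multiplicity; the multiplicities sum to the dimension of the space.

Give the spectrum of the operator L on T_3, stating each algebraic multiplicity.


λ = -471/2 (multiplicity 2), λ = -91/2 (multiplicity 2), λ = -7/2 (multiplicity 2), λ = -3/2 (multiplicity 1)

image of 1: -3/2
image of cos x: -(7/2)cos x
image of sin x: -(7/2)sin x
image of cos 2x: -(91/2)cos 2x
image of sin 2x: -(91/2)sin 2x
image of cos 3x: -(471/2)cos 3x
image of sin 3x: -(471/2)sin 3x
the matrix is diagonal; its diagonal is (-3/2, -7/2, -7/2, -91/2, -91/2, -471/2, -471/2)
for a triangular matrix the eigenvalues are the diagonal entries, with algebraic multiplicity their repetition count


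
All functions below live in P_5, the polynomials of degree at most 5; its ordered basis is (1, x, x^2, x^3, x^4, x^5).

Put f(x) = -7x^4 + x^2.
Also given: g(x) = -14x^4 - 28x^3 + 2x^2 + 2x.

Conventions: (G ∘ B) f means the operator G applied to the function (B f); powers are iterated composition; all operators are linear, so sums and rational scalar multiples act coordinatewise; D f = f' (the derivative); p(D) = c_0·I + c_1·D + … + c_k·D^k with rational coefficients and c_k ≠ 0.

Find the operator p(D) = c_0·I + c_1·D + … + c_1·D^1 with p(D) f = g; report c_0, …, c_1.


c_0 = 2, c_1 = 1

D^0 f = -7x^4 + x^2
D^1 f = -28x^3 + 2x
matching coefficients of g against c_0 f + c_1 Df + … from the top degree down determines the c_i
solution: c_0 = 2, c_1 = 1


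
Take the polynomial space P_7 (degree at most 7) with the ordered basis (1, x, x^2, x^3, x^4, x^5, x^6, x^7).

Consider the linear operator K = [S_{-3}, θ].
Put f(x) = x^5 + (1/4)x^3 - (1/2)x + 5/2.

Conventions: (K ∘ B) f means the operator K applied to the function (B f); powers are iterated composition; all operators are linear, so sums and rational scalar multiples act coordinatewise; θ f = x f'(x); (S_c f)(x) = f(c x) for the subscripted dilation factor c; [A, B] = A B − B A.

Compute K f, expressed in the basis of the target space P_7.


the image equals g(x) = 0

θ f = 5x^5 + (3/4)x^3 - (1/2)x
S_{-3} θ f = -1215x^5 - (81/4)x^3 + (3/2)x
S_{-3} f = -243x^5 - (27/4)x^3 + (3/2)x + 5/2
θ S_{-3} f = -1215x^5 - (81/4)x^3 + (3/2)x
[S_{-3}, θ] f = 0


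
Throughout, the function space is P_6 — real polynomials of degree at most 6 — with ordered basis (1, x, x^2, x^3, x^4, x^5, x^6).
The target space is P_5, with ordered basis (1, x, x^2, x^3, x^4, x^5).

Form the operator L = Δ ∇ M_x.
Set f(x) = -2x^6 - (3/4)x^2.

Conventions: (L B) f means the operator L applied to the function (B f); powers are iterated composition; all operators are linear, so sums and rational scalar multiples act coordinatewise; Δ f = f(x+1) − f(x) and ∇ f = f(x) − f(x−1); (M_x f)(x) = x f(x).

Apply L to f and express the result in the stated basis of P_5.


M_x f = -2x^7 - (3/4)x^3
∇ M_x f = -14x^6 + 42x^5 - 70x^4 + 70x^3 - (177/4)x^2 + (65/4)x - 11/4
Δ ∇ M_x f = -84x^5 - 140x^3 - (65/2)x

the result is g(x) = -84x^5 - 140x^3 - (65/2)x


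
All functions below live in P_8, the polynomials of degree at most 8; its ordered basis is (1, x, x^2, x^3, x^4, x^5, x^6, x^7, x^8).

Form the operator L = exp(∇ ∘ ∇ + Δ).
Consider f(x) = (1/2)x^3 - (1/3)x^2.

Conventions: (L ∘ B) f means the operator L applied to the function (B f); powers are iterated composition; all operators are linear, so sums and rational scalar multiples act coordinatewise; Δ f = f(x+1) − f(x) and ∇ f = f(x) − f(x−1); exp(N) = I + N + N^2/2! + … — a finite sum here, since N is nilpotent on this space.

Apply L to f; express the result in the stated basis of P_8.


the result is g(x) = (1/2)x^3 + (7/6)x^2 + (16/3)x + 7/6

order-1 term: (3/2)x^2 + (23/6)x - 7/2
order-2 term: (3/2)x + 25/6
order-3 term: 1/2
the series for exp(∇ ∘ ∇ + Δ) f terminates at order 3
exp(∇ ∘ ∇ + Δ) f = (1/2)x^3 + (7/6)x^2 + (16/3)x + 7/6


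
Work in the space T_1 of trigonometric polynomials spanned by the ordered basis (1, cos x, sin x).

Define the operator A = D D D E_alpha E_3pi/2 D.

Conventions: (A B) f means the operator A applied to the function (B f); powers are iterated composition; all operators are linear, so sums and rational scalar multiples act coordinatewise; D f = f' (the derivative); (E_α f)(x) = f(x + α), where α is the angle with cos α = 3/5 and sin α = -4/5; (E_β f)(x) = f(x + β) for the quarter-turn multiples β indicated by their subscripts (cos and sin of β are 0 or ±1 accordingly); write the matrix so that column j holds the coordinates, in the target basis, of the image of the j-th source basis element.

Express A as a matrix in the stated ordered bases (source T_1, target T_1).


the matrix is [[0, 0, 0]; [0, -4/5, -3/5]; [0, 3/5, -4/5]] (rows listed top to bottom)

image of 1: 0
image of cos x: -(4/5)cos x + (3/5)sin x
image of sin x: -(3/5)cos x - (4/5)sin x
each image's coordinates form column j of the matrix


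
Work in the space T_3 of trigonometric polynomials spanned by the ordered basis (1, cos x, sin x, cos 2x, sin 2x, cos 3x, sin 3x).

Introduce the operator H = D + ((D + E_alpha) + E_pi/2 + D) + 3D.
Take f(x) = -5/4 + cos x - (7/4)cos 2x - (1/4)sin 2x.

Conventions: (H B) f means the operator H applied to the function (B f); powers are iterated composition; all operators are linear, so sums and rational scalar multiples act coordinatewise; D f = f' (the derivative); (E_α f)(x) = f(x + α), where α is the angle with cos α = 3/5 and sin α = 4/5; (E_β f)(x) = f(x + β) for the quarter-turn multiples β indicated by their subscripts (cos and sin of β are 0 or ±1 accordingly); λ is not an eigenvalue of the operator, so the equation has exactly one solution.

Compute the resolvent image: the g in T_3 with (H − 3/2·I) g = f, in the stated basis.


write g with unknown coordinates in the stated basis and equate coefficients in (H − 3/2·I) g = f
solving from the highest basis element down gives g = -5/2 - (2/137)cos x + (52/411)sin x + (1621/35138)cos 2x - (4397/35138)sin 2x
check: H g = -5 + (134/137)cos x + (26/137)sin x - (29530/17569)cos 2x - (7690/17569)sin 2x
so H g − 3/2·g = -5/4 + cos x - (7/4)cos 2x - (1/4)sin 2x = f ✓

the result is g(x) = -5/2 - (2/137)cos x + (52/411)sin x + (1621/35138)cos 2x - (4397/35138)sin 2x


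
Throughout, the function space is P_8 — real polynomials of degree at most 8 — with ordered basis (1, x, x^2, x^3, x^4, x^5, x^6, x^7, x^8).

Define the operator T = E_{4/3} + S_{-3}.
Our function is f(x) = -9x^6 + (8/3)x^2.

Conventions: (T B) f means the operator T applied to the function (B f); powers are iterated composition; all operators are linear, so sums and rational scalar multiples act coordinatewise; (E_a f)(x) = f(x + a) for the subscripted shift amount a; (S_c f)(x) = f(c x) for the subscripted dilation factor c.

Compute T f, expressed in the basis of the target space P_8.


the image equals g(x) = -6570x^6 - 72x^5 - 240x^4 - (1280/3)x^3 - 400x^2 - (1984/9)x - 3712/81

E_{4/3} f = -9x^6 - 72x^5 - 240x^4 - (1280/3)x^3 - 424x^2 - (1984/9)x - 3712/81
S_{-3} f = -6561x^6 + 24x^2
(E_{4/3} + S_{-3}) f = -6570x^6 - 72x^5 - 240x^4 - (1280/3)x^3 - 400x^2 - (1984/9)x - 3712/81


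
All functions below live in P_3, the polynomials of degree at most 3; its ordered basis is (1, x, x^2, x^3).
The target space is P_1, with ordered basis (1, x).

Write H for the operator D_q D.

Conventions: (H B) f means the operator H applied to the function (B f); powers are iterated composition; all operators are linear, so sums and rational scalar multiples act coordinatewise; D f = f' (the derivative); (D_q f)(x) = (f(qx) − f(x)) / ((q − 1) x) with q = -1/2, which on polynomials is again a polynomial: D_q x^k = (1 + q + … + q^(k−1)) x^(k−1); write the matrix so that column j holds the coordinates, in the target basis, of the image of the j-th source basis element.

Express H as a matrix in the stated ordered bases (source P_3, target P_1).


image of 1: 0
image of x: 0
image of x^2: 2
image of x^3: (3/2)x
each image's coordinates form column j of the matrix

the matrix is [[0, 0, 2, 0]; [0, 0, 0, 3/2]] (rows listed top to bottom)


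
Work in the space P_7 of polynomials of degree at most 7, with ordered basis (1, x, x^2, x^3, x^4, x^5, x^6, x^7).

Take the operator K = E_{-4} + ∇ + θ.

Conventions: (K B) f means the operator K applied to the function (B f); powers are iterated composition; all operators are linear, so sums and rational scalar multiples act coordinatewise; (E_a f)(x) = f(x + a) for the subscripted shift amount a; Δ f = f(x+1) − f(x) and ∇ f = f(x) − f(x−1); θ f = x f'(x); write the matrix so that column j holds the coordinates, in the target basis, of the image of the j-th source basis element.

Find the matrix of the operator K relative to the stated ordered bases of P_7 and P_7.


image of 1: 1
image of x: 2x - 3
image of x^2: 3x^2 - 6x + 15
image of x^3: 4x^3 - 9x^2 + 45x - 63
image of x^4: 5x^4 - 12x^3 + 90x^2 - 252x + 255
image of x^5: 6x^5 - 15x^4 + 150x^3 - 630x^2 + 1275x - 1023
image of x^6: 7x^6 - 18x^5 + 225x^4 - 1260x^3 + 3825x^2 - 6138x + 4095
image of x^7: 8x^7 - 21x^6 + 315x^5 - 2205x^4 + 8925x^3 - 21483x^2 + 28665x - 16383
each image's coordinates form column j of the matrix

the matrix is [[1, -3, 15, -63, 255, -1023, 4095, -16383]; [0, 2, -6, 45, -252, 1275, -6138, 28665]; [0, 0, 3, -9, 90, -630, 3825, -21483]; [0, 0, 0, 4, -12, 150, -1260, 8925]; [0, 0, 0, 0, 5, -15, 225, -2205]; [0, 0, 0, 0, 0, 6, -18, 315]; [0, 0, 0, 0, 0, 0, 7, -21]; [0, 0, 0, 0, 0, 0, 0, 8]] (rows listed top to bottom)


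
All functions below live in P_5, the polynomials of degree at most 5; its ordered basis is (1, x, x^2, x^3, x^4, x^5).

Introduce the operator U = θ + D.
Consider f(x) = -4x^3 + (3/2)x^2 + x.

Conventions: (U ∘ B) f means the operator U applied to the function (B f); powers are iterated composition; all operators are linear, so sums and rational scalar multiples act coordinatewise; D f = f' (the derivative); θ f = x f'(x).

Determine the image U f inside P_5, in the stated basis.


the result is g(x) = -12x^3 - 9x^2 + 4x + 1

θ f = -12x^3 + 3x^2 + x
D f = -12x^2 + 3x + 1
(θ + D) f = -12x^3 - 9x^2 + 4x + 1


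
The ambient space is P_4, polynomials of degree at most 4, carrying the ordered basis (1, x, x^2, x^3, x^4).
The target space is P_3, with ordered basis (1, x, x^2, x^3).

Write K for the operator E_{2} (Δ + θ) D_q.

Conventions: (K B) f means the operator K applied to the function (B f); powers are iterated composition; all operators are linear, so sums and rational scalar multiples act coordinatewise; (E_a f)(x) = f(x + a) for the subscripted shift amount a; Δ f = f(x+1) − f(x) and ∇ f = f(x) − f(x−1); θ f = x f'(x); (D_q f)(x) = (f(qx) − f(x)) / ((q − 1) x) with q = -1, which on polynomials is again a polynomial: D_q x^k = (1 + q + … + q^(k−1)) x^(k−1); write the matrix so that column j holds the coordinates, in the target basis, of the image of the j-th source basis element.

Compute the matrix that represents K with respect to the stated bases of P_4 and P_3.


the matrix is [[0, 0, 0, 13, 0]; [0, 0, 0, 10, 0]; [0, 0, 0, 2, 0]; [0, 0, 0, 0, 0]] (rows listed top to bottom)

image of 1: 0
image of x: 0
image of x^2: 0
image of x^3: 2x^2 + 10x + 13
image of x^4: 0
each image's coordinates form column j of the matrix


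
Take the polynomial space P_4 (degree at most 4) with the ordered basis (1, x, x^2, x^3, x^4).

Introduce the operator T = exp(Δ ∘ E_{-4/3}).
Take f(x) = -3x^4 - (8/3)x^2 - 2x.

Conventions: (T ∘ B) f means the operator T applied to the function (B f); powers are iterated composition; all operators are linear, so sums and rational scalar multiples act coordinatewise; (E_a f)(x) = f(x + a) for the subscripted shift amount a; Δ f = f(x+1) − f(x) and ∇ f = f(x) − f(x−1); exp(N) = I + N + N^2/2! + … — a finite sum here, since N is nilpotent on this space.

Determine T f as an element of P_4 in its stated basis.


order-1 term: -12x^3 + 30x^2 - (100/3)x + 107/9
order-2 term: -18x^2 + 60x - 167/3
order-3 term: -12x + 30
order-4 term: -3
the series for exp(Δ ∘ E_{-4/3}) f terminates at order 4
exp(Δ ∘ E_{-4/3}) f = -3x^4 - 12x^3 + (28/3)x^2 + (38/3)x - 151/9

the image equals g(x) = -3x^4 - 12x^3 + (28/3)x^2 + (38/3)x - 151/9


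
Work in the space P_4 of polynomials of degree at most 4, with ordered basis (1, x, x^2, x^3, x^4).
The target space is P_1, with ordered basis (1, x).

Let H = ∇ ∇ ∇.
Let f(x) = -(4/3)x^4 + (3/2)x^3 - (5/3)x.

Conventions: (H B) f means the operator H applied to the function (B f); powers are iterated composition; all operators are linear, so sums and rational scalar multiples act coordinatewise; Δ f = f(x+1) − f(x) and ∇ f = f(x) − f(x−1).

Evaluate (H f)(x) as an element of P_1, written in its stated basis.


the image equals g(x) = -32x + 57

∇ f = -(16/3)x^3 + (25/2)x^2 - (59/6)x + 7/6
∇ ∇ f = -16x^2 + 41x - 83/3
∇ ∇ ∇ f = -32x + 57


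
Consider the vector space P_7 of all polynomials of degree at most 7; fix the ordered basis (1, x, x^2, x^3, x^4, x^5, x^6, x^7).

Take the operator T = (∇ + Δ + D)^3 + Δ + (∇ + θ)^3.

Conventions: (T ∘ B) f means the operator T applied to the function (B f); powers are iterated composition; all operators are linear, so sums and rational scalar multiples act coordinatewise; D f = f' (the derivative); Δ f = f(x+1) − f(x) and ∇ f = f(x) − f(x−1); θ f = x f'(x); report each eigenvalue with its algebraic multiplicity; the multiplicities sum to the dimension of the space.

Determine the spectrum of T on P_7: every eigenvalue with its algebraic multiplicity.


λ = 0 (multiplicity 1), λ = 1 (multiplicity 1), λ = 8 (multiplicity 1), λ = 27 (multiplicity 1), λ = 64 (multiplicity 1), λ = 125 (multiplicity 1), λ = 216 (multiplicity 1), λ = 343 (multiplicity 1)

image of 1: 0
image of x: x + 2
image of x^2: 8x^2 + 16x + 3
image of x^3: 27x^3 + 60x^2 + 151
image of x^4: 64x^4 + 152x^3 - 54x^2 + 580x + 33
image of x^5: 125x^5 + 310x^4 - 240x^3 + 1450x^2 + 300x + 1031
image of x^6: 216x^6 + 552x^5 - 675x^4 + 3020x^3 + 1215x^2 + 5754x - 17
image of x^7: 343x^7 + 896x^6 - 1512x^5 + 5705x^4 + 3360x^3 + 18753x^2 + 1036x + 7841
the matrix is upper triangular; its diagonal is (0, 1, 8, 27, 64, 125, 216, 343)
for a triangular matrix the eigenvalues are the diagonal entries, with algebraic multiplicity their repetition count


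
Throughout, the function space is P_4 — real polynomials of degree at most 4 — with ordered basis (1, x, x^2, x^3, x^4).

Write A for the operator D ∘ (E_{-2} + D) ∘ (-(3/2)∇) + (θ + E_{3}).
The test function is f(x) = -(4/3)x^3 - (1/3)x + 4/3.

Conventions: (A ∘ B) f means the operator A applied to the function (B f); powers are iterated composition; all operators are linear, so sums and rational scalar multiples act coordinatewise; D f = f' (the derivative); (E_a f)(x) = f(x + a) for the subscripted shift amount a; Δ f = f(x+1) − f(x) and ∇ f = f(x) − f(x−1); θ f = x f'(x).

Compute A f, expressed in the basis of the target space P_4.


g(x) = -(16/3)x^3 - 12x^2 - (74/3)x - 161/3

∇ f = -4x^2 + 4x - 5/3
(-(3/2)∇) f = 6x^2 - 6x + 5/2
E_{-2} (-(3/2)∇) f = 6x^2 - 30x + 77/2
D (-(3/2)∇) f = 12x - 6
(E_{-2} + D) (-(3/2)∇) f = 6x^2 - 18x + 65/2
D (E_{-2} + D) (-(3/2)∇) f = 12x - 18
θ f = -4x^3 - (1/3)x
E_{3} f = -(4/3)x^3 - 12x^2 - (109/3)x - 107/3
(θ + E_{3}) f = -(16/3)x^3 - 12x^2 - (110/3)x - 107/3
(D ∘ (E_{-2} + D) ∘ (-(3/2)∇) + (θ + E_{3})) f = -(16/3)x^3 - 12x^2 - (74/3)x - 161/3


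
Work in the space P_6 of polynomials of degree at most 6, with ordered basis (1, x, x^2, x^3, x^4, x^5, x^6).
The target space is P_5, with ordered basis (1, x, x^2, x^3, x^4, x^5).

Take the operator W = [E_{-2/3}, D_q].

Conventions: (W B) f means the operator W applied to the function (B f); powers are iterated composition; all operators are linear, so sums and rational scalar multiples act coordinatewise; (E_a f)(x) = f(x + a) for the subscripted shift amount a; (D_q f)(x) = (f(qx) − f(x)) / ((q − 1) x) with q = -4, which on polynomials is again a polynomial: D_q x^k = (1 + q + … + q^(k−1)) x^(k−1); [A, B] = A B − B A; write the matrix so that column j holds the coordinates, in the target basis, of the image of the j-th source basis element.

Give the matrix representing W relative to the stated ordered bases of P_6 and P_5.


image of 1: 0
image of x: 0
image of x^2: 10/3
image of x^3: -(70/3)x + 40/9
image of x^4: (410/3)x^2 - 60x + 440/27
image of x^5: -(2150/3)x^3 + (4400/9)x^2 - (6800/27)x + 3200/81
image of x^6: 3550x^4 - 3300x^3 + (67600/27)x^2 - 800x + 8800/81
each image's coordinates form column j of the matrix

the matrix is [[0, 0, 10/3, 40/9, 440/27, 3200/81, 8800/81]; [0, 0, 0, -70/3, -60, -6800/27, -800]; [0, 0, 0, 0, 410/3, 4400/9, 67600/27]; [0, 0, 0, 0, 0, -2150/3, -3300]; [0, 0, 0, 0, 0, 0, 3550]; [0, 0, 0, 0, 0, 0, 0]] (rows listed top to bottom)


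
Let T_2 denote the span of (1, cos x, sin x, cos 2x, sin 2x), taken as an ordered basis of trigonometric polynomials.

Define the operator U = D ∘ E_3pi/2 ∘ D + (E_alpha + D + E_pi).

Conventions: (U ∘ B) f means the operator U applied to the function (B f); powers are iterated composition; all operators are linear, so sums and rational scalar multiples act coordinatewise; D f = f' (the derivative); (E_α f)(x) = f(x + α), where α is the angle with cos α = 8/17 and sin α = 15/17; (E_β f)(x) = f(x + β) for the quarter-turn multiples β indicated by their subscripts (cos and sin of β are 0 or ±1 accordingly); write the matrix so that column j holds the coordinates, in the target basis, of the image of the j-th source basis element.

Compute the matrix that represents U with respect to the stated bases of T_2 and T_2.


image of 1: 2
image of cos x: -(9/17)cos x - (49/17)sin x
image of sin x: (49/17)cos x - (9/17)sin x
image of cos 2x: (1284/289)cos 2x - (818/289)sin 2x
image of sin 2x: (818/289)cos 2x + (1284/289)sin 2x
each image's coordinates form column j of the matrix

the matrix is [[2, 0, 0, 0, 0]; [0, -9/17, 49/17, 0, 0]; [0, -49/17, -9/17, 0, 0]; [0, 0, 0, 1284/289, 818/289]; [0, 0, 0, -818/289, 1284/289]] (rows listed top to bottom)


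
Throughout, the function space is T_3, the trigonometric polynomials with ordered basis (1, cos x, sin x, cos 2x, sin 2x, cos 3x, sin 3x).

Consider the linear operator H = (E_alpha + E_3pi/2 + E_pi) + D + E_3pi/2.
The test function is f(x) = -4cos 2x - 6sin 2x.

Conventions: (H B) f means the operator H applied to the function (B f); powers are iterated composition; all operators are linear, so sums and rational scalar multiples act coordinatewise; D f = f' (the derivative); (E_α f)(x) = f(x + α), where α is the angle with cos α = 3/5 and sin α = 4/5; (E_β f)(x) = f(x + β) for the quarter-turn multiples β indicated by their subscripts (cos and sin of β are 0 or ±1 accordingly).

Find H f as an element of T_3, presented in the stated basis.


E_alpha f = -(116/25)cos 2x + (138/25)sin 2x
E_3pi/2 f = 4cos 2x + 6sin 2x
E_pi f = -4cos 2x - 6sin 2x
(E_alpha + E_3pi/2 + E_pi) f = -(116/25)cos 2x + (138/25)sin 2x
D f = -12cos 2x + 8sin 2x
E_3pi/2 f = 4cos 2x + 6sin 2x
((E_alpha + E_3pi/2 + E_pi) + D + E_3pi/2) f = -(316/25)cos 2x + (488/25)sin 2x

the result is g(x) = -(316/25)cos 2x + (488/25)sin 2x
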